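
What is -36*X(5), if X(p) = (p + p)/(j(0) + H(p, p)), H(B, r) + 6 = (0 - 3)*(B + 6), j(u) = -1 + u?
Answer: 9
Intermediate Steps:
H(B, r) = -24 - 3*B (H(B, r) = -6 + (0 - 3)*(B + 6) = -6 - 3*(6 + B) = -6 + (-18 - 3*B) = -24 - 3*B)
X(p) = 2*p/(-25 - 3*p) (X(p) = (p + p)/((-1 + 0) + (-24 - 3*p)) = (2*p)/(-1 + (-24 - 3*p)) = (2*p)/(-25 - 3*p) = 2*p/(-25 - 3*p))
-36*X(5) = -(-72)*5/(25 + 3*5) = -(-72)*5/(25 + 15) = -(-72)*5/40 = -36*(-¼) = 9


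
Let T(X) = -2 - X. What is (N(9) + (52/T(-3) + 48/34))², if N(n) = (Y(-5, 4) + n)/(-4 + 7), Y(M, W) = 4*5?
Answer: 10349089/2601 ≈ 3978.9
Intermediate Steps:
Y(M, W) = 20
N(n) = 20/3 + n/3 (N(n) = (20 + n)/(-4 + 7) = (20 + n)/3 = (20 + n)*(⅓) = 20/3 + n/3)
(N(9) + (52/T(-3) + 48/34))² = ((20/3 + (⅓)*9) + (52/(-2 - 1*(-3)) + 48/34))² = ((20/3 + 3) + (52/(-2 + 3) + 48*(1/34)))² = (29/3 + (52/1 + 24/17))² = (29/3 + (52*1 + 24/17))² = (29/3 + (52 + 24/17))² = (29/3 + 908/17)² = (3217/51)² = 10349089/2601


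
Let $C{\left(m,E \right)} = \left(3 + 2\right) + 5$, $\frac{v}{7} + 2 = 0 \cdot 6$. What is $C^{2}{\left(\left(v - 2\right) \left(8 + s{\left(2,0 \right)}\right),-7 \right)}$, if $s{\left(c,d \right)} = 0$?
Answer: $100$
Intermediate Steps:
$v = -14$ ($v = -14 + 7 \cdot 0 \cdot 6 = -14 + 7 \cdot 0 = -14 + 0 = -14$)
$C{\left(m,E \right)} = 10$ ($C{\left(m,E \right)} = 5 + 5 = 10$)
$C^{2}{\left(\left(v - 2\right) \left(8 + s{\left(2,0 \right)}\right),-7 \right)} = 10^{2} = 100$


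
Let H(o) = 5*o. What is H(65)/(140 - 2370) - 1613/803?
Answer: -771593/358138 ≈ -2.1545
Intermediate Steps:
H(65)/(140 - 2370) - 1613/803 = (5*65)/(140 - 2370) - 1613/803 = 325/(-2230) - 1613*1/803 = 325*(-1/2230) - 1613/803 = -65/446 - 1613/803 = -771593/358138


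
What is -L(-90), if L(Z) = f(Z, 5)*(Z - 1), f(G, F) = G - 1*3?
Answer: -8463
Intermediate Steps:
f(G, F) = -3 + G (f(G, F) = G - 3 = -3 + G)
L(Z) = (-1 + Z)*(-3 + Z) (L(Z) = (-3 + Z)*(Z - 1) = (-3 + Z)*(-1 + Z) = (-1 + Z)*(-3 + Z))
-L(-90) = -(-1 - 90)*(-3 - 90) = -(-91)*(-93) = -1*8463 = -8463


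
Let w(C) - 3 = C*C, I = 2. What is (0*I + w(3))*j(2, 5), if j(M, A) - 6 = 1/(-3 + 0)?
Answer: 68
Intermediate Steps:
w(C) = 3 + C² (w(C) = 3 + C*C = 3 + C²)
j(M, A) = 17/3 (j(M, A) = 6 + 1/(-3 + 0) = 6 + 1/(-3) = 6 + 1*(-⅓) = 6 - ⅓ = 17/3)
(0*I + w(3))*j(2, 5) = (0*2 + (3 + 3²))*(17/3) = (0 + (3 + 9))*(17/3) = (0 + 12)*(17/3) = 12*(17/3) = 68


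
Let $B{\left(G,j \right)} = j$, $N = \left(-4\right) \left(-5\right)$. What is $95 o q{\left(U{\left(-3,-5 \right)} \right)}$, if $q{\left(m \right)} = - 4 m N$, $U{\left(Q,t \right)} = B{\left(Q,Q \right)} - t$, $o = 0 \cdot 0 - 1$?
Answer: $15200$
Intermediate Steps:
$o = -1$ ($o = 0 - 1 = -1$)
$N = 20$
$U{\left(Q,t \right)} = Q - t$
$q{\left(m \right)} = - 80 m$ ($q{\left(m \right)} = - 4 m 20 = - 80 m$)
$95 o q{\left(U{\left(-3,-5 \right)} \right)} = 95 \left(-1\right) \left(- 80 \left(-3 - -5\right)\right) = - 95 \left(- 80 \left(-3 + 5\right)\right) = - 95 \left(\left(-80\right) 2\right) = \left(-95\right) \left(-160\right) = 15200$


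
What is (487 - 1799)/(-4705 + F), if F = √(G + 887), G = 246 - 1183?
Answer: 1234592/4427415 + 1312*I*√2/4427415 ≈ 0.27885 + 0.00041908*I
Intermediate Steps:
G = -937
F = 5*I*√2 (F = √(-937 + 887) = √(-50) = 5*I*√2 ≈ 7.0711*I)
(487 - 1799)/(-4705 + F) = (487 - 1799)/(-4705 + 5*I*√2) = -1312/(-4705 + 5*I*√2)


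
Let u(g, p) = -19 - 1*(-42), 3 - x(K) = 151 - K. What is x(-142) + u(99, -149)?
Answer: -267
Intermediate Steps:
x(K) = -148 + K (x(K) = 3 - (151 - K) = 3 + (-151 + K) = -148 + K)
u(g, p) = 23 (u(g, p) = -19 + 42 = 23)
x(-142) + u(99, -149) = (-148 - 142) + 23 = -290 + 23 = -267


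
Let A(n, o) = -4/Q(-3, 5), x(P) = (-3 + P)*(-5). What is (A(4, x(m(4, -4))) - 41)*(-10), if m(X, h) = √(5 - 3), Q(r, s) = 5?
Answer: 418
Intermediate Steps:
m(X, h) = √2
x(P) = 15 - 5*P
A(n, o) = -⅘ (A(n, o) = -4/5 = -4*⅕ = -⅘)
(A(4, x(m(4, -4))) - 41)*(-10) = (-⅘ - 41)*(-10) = -209/5*(-10) = 418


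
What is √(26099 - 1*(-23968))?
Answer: 3*√5563 ≈ 223.76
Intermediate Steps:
√(26099 - 1*(-23968)) = √(26099 + 23968) = √50067 = 3*√5563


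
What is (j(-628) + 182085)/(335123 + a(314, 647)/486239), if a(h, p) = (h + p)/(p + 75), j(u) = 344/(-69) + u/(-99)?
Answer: 145555100020503446/267888612523621815 ≈ 0.54334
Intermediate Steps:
j(u) = -344/69 - u/99 (j(u) = 344*(-1/69) + u*(-1/99) = -344/69 - u/99)
a(h, p) = (h + p)/(75 + p)
(j(-628) + 182085)/(335123 + a(314, 647)/486239) = ((-344/69 - 1/99*(-628)) + 182085)/(335123 + ((314 + 647)/(75 + 647))/486239) = ((-344/69 + 628/99) + 182085)/(335123 + (961/722)*(1/486239)) = (3092/2277 + 182085)/(335123 + ((1/722)*961)*(1/486239)) = 414610637/(2277*(335123 + (961/722)*(1/486239))) = 414610637/(2277*(335123 + 961/351064558)) = 414610637/(2277*(117649807871595/351064558)) = (414610637/2277)*(351064558/117649807871595) = 145555100020503446/267888612523621815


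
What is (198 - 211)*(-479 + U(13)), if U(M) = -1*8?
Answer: 6331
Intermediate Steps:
U(M) = -8
(198 - 211)*(-479 + U(13)) = (198 - 211)*(-479 - 8) = -13*(-487) = 6331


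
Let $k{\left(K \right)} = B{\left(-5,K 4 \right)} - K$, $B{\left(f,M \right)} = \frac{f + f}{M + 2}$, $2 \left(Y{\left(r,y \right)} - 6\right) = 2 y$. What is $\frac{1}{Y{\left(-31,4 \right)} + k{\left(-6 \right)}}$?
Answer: $\frac{11}{181} \approx 0.060773$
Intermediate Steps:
$Y{\left(r,y \right)} = 6 + y$ ($Y{\left(r,y \right)} = 6 + \frac{2 y}{2} = 6 + y$)
$B{\left(f,M \right)} = \frac{2 f}{2 + M}$
$k{\left(K \right)} = - K - \frac{10}{2 + 4 K}$ ($k{\left(K \right)} = 2 \left(-5\right) \frac{1}{2 + K 4} - K = 2 \left(-5\right) \frac{1}{2 + 4 K} - K = - \frac{10}{2 + 4 K} - K = - K - \frac{10}{2 + 4 K}$)
$\frac{1}{Y{\left(-31,4 \right)} + k{\left(-6 \right)}} = \frac{1}{\left(6 + 4\right) + \frac{-5 - - 6 \left(1 + 2 \left(-6\right)\right)}{1 + 2 \left(-6\right)}} = \frac{1}{10 + \frac{-5 - - 6 \left(1 - 12\right)}{1 - 12}} = \frac{1}{10 + \frac{-5 - \left(-6\right) \left(-11\right)}{-11}} = \frac{1}{10 - \frac{-5 - 66}{11}} = \frac{1}{10 - - \frac{71}{11}} = \frac{1}{10 + \frac{71}{11}} = \frac{1}{\frac{181}{11}} = \frac{11}{181}$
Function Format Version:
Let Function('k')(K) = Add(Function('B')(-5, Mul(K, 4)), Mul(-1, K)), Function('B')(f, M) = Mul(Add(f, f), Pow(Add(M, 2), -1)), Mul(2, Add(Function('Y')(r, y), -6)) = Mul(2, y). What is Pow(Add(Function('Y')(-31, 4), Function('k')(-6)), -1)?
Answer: Rational(11, 181) ≈ 0.060773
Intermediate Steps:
Function('Y')(r, y) = Add(6, y) (Function('Y')(r, y) = Add(6, Mul(Rational(1, 2), Mul(2, y))) = Add(6, y))
Function('B')(f, M) = Mul(2, f, Pow(Add(2, M), -1)) (Function('B')(f, M) = Mul(Mul(2, f), Pow(Add(2, M), -1)) = Mul(2, f, Pow(Add(2, M), -1)))
Function('k')(K) = Add(Mul(-1, K), Mul(-10, Pow(Add(2, Mul(4, K)), -1))) (Function('k')(K) = Add(Mul(2, -5, Pow(Add(2, Mul(K, 4)), -1)), Mul(-1, K)) = Add(Mul(2, -5, Pow(Add(2, Mul(4, K)), -1)), Mul(-1, K)) = Add(Mul(-10, Pow(Add(2, Mul(4, K)), -1)), Mul(-1, K)) = Add(Mul(-1, K), Mul(-10, Pow(Add(2, Mul(4, K)), -1))))
Pow(Add(Function('Y')(-31, 4), Function('k')(-6)), -1) = Pow(Add(Add(6, 4), Mul(Pow(Add(1, Mul(2, -6)), -1), Add(-5, Mul(-1, -6, Add(1, Mul(2, -6)))))), -1) = Pow(Add(10, Mul(Pow(Add(1, -12), -1), Add(-5, Mul(-1, -6, Add(1, -12))))), -1) = Pow(Add(10, Mul(Pow(-11, -1), Add(-5, Mul(-1, -6, -11)))), -1) = Pow(Add(10, Mul(Rational(-1, 11), Add(-5, -66))), -1) = Pow(Add(10, Mul(Rational(-1, 11), -71)), -1) = Pow(Add(10, Rational(71, 11)), -1) = Pow(Rational(181, 11), -1) = Rational(11, 181)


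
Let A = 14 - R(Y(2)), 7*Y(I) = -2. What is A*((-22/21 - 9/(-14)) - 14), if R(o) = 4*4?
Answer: 605/21 ≈ 28.810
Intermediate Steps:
Y(I) = -2/7 (Y(I) = (1/7)*(-2) = -2/7)
R(o) = 16
A = -2 (A = 14 - 1*16 = 14 - 16 = -2)
A*((-22/21 - 9/(-14)) - 14) = -2*((-22/21 - 9/(-14)) - 14) = -2*((-22*1/21 - 9*(-1/14)) - 14) = -2*((-22/21 + 9/14) - 14) = -2*(-17/42 - 14) = -2*(-605/42) = 605/21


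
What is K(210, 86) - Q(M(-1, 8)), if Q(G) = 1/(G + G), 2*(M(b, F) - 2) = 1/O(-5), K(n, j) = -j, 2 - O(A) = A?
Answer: -2501/29 ≈ -86.241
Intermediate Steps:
O(A) = 2 - A
M(b, F) = 29/14 (M(b, F) = 2 + 1/(2*(2 - 1*(-5))) = 2 + 1/(2*(2 + 5)) = 2 + (½)/7 = 2 + (½)*(⅐) = 2 + 1/14 = 29/14)
Q(G) = 1/(2*G)
K(210, 86) - Q(M(-1, 8)) = -1*86 - 1/(2*29/14) = -86 - 14/(2*29) = -86 - 1*7/29 = -86 - 7/29 = -2501/29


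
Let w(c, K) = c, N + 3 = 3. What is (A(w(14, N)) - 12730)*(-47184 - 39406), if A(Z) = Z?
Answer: 1101078440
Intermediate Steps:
N = 0 (N = -3 + 3 = 0)
(A(w(14, N)) - 12730)*(-47184 - 39406) = (14 - 12730)*(-47184 - 39406) = -12716*(-86590) = 1101078440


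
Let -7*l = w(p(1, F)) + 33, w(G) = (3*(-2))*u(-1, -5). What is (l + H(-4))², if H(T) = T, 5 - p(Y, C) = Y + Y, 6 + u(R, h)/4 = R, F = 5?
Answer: 52441/49 ≈ 1070.2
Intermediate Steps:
u(R, h) = -24 + 4*R
p(Y, C) = 5 - 2*Y (p(Y, C) = 5 - (Y + Y) = 5 - 2*Y)
w(G) = 168 (w(G) = (3*(-2))*(-24 + 4*(-1)) = -6*(-24 - 4) = -6*(-28) = 168)
l = -201/7 (l = -(168 + 33)/7 = -⅐*201 = -201/7 ≈ -28.714)
(l + H(-4))² = (-201/7 - 4)² = (-229/7)² = 52441/49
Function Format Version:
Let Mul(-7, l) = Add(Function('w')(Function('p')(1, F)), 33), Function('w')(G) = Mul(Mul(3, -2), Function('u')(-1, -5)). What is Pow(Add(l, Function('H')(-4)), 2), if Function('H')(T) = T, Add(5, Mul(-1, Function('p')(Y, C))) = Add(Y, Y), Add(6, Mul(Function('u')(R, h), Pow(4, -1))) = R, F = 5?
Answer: Rational(52441, 49) ≈ 1070.2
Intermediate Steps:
Function('u')(R, h) = Add(-24, Mul(4, R))
Function('p')(Y, C) = Add(5, Mul(-2, Y)) (Function('p')(Y, C) = Add(5, Mul(-1, Add(Y, Y))) = Add(5, Mul(-1, Mul(2, Y))) = Add(5, Mul(-2, Y)))
Function('w')(G) = 168 (Function('w')(G) = Mul(Mul(3, -2), Add(-24, Mul(4, -1))) = Mul(-6, Add(-24, -4)) = Mul(-6, -28) = 168)
l = Rational(-201, 7) (l = Mul(Rational(-1, 7), Add(168, 33)) = Mul(Rational(-1, 7), 201) = Rational(-201, 7) ≈ -28.714)
Pow(Add(l, Function('H')(-4)), 2) = Pow(Add(Rational(-201, 7), -4), 2) = Pow(Rational(-229, 7), 2) = Rational(52441, 49)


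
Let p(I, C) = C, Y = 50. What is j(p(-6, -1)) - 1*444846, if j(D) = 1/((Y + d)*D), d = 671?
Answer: -320733967/721 ≈ -4.4485e+5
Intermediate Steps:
j(D) = 1/(721*D) (j(D) = 1/((50 + 671)*D) = 1/(721*D))
j(p(-6, -1)) - 1*444846 = (1/721)/(-1) - 1*444846 = (1/721)*(-1) - 444846 = -1/721 - 444846 = -320733967/721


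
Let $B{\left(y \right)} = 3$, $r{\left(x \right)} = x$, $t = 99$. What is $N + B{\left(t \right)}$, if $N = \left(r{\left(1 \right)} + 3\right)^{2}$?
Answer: $19$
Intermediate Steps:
$N = 16$ ($N = \left(1 + 3\right)^{2} = 4^{2} = 16$)
$N + B{\left(t \right)} = 16 + 3 = 19$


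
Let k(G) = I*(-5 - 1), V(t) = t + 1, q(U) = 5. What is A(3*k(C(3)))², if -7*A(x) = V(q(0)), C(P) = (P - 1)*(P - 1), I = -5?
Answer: 36/49 ≈ 0.73469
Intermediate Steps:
C(P) = (-1 + P)² (C(P) = (-1 + P)*(-1 + P) = (-1 + P)²)
V(t) = 1 + t
k(G) = 30 (k(G) = -5*(-5 - 1) = -5*(-6) = 30)
A(x) = -6/7 (A(x) = -(1 + 5)/7 = -⅐*6 = -6/7)
A(3*k(C(3)))² = (-6/7)² = 36/49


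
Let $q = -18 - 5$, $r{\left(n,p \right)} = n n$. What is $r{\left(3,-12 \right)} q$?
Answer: $-207$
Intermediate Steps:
$r{\left(n,p \right)} = n^{2}$
$q = -23$
$r{\left(3,-12 \right)} q = 3^{2} \left(-23\right) = 9 \left(-23\right) = -207$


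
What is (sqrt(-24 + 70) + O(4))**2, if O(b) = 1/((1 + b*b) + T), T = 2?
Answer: 16607/361 + 2*sqrt(46)/19 ≈ 46.717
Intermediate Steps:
O(b) = 1/(3 + b**2) (O(b) = 1/((1 + b*b) + 2) = 1/((1 + b**2) + 2) = 1/(3 + b**2))
(sqrt(-24 + 70) + O(4))**2 = (sqrt(-24 + 70) + 1/(3 + 4**2))**2 = (sqrt(46) + 1/(3 + 16))**2 = (sqrt(46) + 1/19)**2 = (1/19 + sqrt(46))**2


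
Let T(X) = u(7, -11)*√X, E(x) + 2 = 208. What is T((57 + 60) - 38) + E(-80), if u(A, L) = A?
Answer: 206 + 7*√79 ≈ 268.22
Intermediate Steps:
E(x) = 206 (E(x) = -2 + 208 = 206)
T(X) = 7*√X
T((57 + 60) - 38) + E(-80) = 7*√((57 + 60) - 38) + 206 = 7*√(117 - 38) + 206 = 7*√79 + 206 = 206 + 7*√79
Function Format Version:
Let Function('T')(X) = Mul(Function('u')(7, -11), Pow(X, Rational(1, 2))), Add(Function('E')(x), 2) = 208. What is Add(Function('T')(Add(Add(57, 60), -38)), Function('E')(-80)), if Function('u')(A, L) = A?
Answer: Add(206, Mul(7, Pow(79, Rational(1, 2)))) ≈ 268.22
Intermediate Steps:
Function('E')(x) = 206 (Function('E')(x) = Add(-2, 208) = 206)
Function('T')(X) = Mul(7, Pow(X, Rational(1, 2)))
Add(Function('T')(Add(Add(57, 60), -38)), Function('E')(-80)) = Add(Mul(7, Pow(Add(Add(57, 60), -38), Rational(1, 2))), 206) = Add(Mul(7, Pow(Add(117, -38), Rational(1, 2))), 206) = Add(Mul(7, Pow(79, Rational(1, 2))), 206) = Add(206, Mul(7, Pow(79, Rational(1, 2))))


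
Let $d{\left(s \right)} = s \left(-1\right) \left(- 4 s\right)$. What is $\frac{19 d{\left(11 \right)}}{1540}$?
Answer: $\frac{209}{35} \approx 5.9714$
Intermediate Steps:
$d{\left(s \right)} = 4 s^{2}$ ($d{\left(s \right)} = - s \left(- 4 s\right) = 4 s^{2}$)
$\frac{19 d{\left(11 \right)}}{1540} = \frac{19 \cdot 4 \cdot 11^{2}}{1540} = 19 \cdot 4 \cdot 121 \cdot \frac{1}{1540} = 19 \cdot 484 \cdot \frac{1}{1540} = 9196 \cdot \frac{1}{1540} = \frac{209}{35}$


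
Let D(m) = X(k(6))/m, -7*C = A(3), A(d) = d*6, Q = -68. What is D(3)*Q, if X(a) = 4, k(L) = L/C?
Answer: -272/3 ≈ -90.667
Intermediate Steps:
A(d) = 6*d
C = -18/7 (C = -6*3/7 = -⅐*18 = -18/7 ≈ -2.5714)
k(L) = -7*L/18 (k(L) = L/(-18/7) = L*(-7/18) = -7*L/18)
D(m) = 4/m
D(3)*Q = (4/3)*(-68) = -272/3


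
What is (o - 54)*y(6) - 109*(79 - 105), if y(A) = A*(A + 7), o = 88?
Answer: 5486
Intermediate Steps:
y(A) = A*(7 + A)
(o - 54)*y(6) - 109*(79 - 105) = (88 - 54)*(6*(7 + 6)) - 109*(79 - 105) = 34*(6*13) - 109*(-26) = 34*78 + 2834 = 2652 + 2834 = 5486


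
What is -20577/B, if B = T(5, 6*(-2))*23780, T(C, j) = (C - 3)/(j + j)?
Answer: 61731/5945 ≈ 10.384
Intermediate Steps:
T(C, j) = (-3 + C)/(2*j) (T(C, j) = (-3 + C)/((2*j)) = (-3 + C)*(1/(2*j)) = (-3 + C)/(2*j))
B = -5945/3 (B = ((-3 + 5)/(2*((6*(-2)))))*23780 = ((½)*2/(-12))*23780 = ((½)*(-1/12)*2)*23780 = -1/12*23780 = -5945/3 ≈ -1981.7)
-20577/B = -20577/(-5945/3) = -20577*(-3/5945) = 61731/5945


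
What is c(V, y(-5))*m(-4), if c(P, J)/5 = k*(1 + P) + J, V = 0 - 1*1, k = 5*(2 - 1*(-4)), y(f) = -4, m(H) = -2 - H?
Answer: -40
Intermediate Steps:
k = 30 (k = 5*(2 + 4) = 5*6 = 30)
V = -1 (V = 0 - 1 = -1)
c(P, J) = 150 + 5*J + 150*P (c(P, J) = 5*(30*(1 + P) + J) = 5*((30 + 30*P) + J) = 5*(30 + J + 30*P) = 150 + 5*J + 150*P)
c(V, y(-5))*m(-4) = (150 + 5*(-4) + 150*(-1))*(-2 - 1*(-4)) = (150 - 20 - 150)*(-2 + 4) = -20*2 = -40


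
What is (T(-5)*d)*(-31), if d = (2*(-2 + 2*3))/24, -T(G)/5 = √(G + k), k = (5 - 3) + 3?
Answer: 0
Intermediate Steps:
k = 5 (k = 2 + 3 = 5)
T(G) = -5*√(5 + G) (T(G) = -5*√(G + 5) = -5*√(5 + G))
d = ⅓ (d = (2*(-2 + 6))*(1/24) = (2*4)*(1/24) = 8*(1/24) = ⅓ ≈ 0.33333)
(T(-5)*d)*(-31) = (-5*√(5 - 5)*(⅓))*(-31) = (-5*√0*(⅓))*(-31) = (-5*0*(⅓))*(-31) = (0*(⅓))*(-31) = 0*(-31) = 0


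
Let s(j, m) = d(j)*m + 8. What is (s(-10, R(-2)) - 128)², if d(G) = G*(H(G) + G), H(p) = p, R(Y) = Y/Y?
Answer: 6400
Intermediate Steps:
R(Y) = 1
d(G) = 2*G² (d(G) = G*(G + G) = G*(2*G) = 2*G²)
s(j, m) = 8 + 2*m*j² (s(j, m) = (2*j²)*m + 8 = 2*m*j² + 8 = 8 + 2*m*j²)
(s(-10, R(-2)) - 128)² = ((8 + 2*1*(-10)²) - 128)² = ((8 + 2*1*100) - 128)² = ((8 + 200) - 128)² = (208 - 128)² = 80² = 6400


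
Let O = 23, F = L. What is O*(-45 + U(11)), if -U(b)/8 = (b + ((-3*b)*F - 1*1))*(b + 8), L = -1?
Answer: -151363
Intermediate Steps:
F = -1
U(b) = -8*(-1 + 4*b)*(8 + b) (U(b) = -8*(b + (-3*b*(-1) - 1*1))*(b + 8) = -8*(b + (3*b - 1))*(8 + b) = -8*(b + (-1 + 3*b))*(8 + b) = -8*(-1 + 4*b)*(8 + b))
O*(-45 + U(11)) = 23*(-45 + (64 - 248*11 - 32*11²)) = 23*(-45 + (64 - 2728 - 32*121)) = 23*(-45 + (64 - 2728 - 3872)) = 23*(-45 - 6536) = 23*(-6581) = -151363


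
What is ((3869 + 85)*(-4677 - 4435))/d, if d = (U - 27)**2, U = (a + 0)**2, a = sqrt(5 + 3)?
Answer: -36028848/361 ≈ -99803.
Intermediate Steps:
a = 2*sqrt(2) (a = sqrt(8) = 2*sqrt(2) ≈ 2.8284)
U = 8 (U = (2*sqrt(2) + 0)**2 = (2*sqrt(2))**2 = 8)
d = 361 (d = (8 - 27)**2 = (-19)**2 = 361)
((3869 + 85)*(-4677 - 4435))/d = ((3869 + 85)*(-4677 - 4435))/361 = (3954*(-9112))*(1/361) = -36028848*1/361 = -36028848/361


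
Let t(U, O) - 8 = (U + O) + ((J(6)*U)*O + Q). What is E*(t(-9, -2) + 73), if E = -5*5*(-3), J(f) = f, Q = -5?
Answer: 12975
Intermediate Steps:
E = 75 (E = -25*(-3) = 75)
t(U, O) = 3 + O + U + 6*O*U (t(U, O) = 8 + ((U + O) + ((6*U)*O - 5)) = 8 + ((O + U) + (6*O*U - 5)) = 8 + ((O + U) + (-5 + 6*O*U)) = 8 + (-5 + O + U + 6*O*U) = 3 + O + U + 6*O*U)
E*(t(-9, -2) + 73) = 75*((3 - 2 - 9 + 6*(-2)*(-9)) + 73) = 75*((3 - 2 - 9 + 108) + 73) = 75*(100 + 73) = 75*173 = 12975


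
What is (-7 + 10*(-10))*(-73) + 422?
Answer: 8233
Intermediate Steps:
(-7 + 10*(-10))*(-73) + 422 = (-7 - 100)*(-73) + 422 = -107*(-73) + 422 = 7811 + 422 = 8233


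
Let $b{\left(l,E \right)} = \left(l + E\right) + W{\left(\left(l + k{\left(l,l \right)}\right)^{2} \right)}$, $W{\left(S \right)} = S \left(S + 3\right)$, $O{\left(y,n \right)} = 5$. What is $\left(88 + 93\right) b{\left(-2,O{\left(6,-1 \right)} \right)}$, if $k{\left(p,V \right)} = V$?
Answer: $55567$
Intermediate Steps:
$W{\left(S \right)} = S \left(3 + S\right)$
$b{\left(l,E \right)} = E + l + 4 l^{2} \left(3 + 4 l^{2}\right)$ ($b{\left(l,E \right)} = \left(l + E\right) + \left(l + l\right)^{2} \left(3 + \left(l + l\right)^{2}\right) = \left(E + l\right) + \left(2 l\right)^{2} \left(3 + \left(2 l\right)^{2}\right) = \left(E + l\right) + 4 l^{2} \left(3 + 4 l^{2}\right) = E + l + 4 l^{2} \left(3 + 4 l^{2}\right)$)
$\left(88 + 93\right) b{\left(-2,O{\left(6,-1 \right)} \right)} = \left(88 + 93\right) \left(5 - 2 + 12 \left(-2\right)^{2} + 16 \left(-2\right)^{4}\right) = 181 \left(5 - 2 + 12 \cdot 4 + 16 \cdot 16\right) = 181 \left(5 - 2 + 48 + 256\right) = 181 \cdot 307 = 55567$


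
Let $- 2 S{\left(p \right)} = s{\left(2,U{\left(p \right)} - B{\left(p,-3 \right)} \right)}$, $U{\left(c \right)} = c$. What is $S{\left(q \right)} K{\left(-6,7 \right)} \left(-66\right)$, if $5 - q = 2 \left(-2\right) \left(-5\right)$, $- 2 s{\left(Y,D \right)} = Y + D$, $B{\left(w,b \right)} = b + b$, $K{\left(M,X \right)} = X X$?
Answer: $\frac{11319}{2} \approx 5659.5$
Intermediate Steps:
$K{\left(M,X \right)} = X^{2}$
$B{\left(w,b \right)} = 2 b$
$s{\left(Y,D \right)} = - \frac{D}{2} - \frac{Y}{2}$ ($s{\left(Y,D \right)} = - \frac{Y + D}{2} = - \frac{D + Y}{2} = - \frac{D}{2} - \frac{Y}{2}$)
$q = -15$ ($q = 5 - 2 \left(-2\right) \left(-5\right) = 5 - \left(-4\right) \left(-5\right) = 5 - 20 = -15$)
$S{\left(p \right)} = 2 + \frac{p}{4}$ ($S{\left(p \right)} = - \frac{- \frac{p - 2 \left(-3\right)}{2} - 1}{2} = - \frac{- \frac{p - -6}{2} - 1}{2} = - \frac{- \frac{p + 6}{2} - 1}{2} = - \frac{- \frac{6 + p}{2} - 1}{2} = - \frac{\left(-3 - \frac{p}{2}\right) - 1}{2} = - \frac{-4 - \frac{p}{2}}{2} = 2 + \frac{p}{4}$)
$S{\left(q \right)} K{\left(-6,7 \right)} \left(-66\right) = \left(2 + \frac{1}{4} \left(-15\right)\right) 7^{2} \left(-66\right) = \left(2 - \frac{15}{4}\right) 49 \left(-66\right) = \left(- \frac{7}{4}\right) 49 \left(-66\right) = \left(- \frac{343}{4}\right) \left(-66\right) = \frac{11319}{2}$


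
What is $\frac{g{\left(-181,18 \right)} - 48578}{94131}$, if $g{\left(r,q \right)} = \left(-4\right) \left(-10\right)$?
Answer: $- \frac{48538}{94131} \approx -0.51564$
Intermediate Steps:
$g{\left(r,q \right)} = 40$
$\frac{g{\left(-181,18 \right)} - 48578}{94131} = \frac{40 - 48578}{94131} = \left(40 - 48578\right) \frac{1}{94131} = \left(-48538\right) \frac{1}{94131} = - \frac{48538}{94131}$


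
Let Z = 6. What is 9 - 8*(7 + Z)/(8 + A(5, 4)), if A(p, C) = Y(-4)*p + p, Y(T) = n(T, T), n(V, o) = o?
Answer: 167/7 ≈ 23.857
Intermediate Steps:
Y(T) = T
A(p, C) = -3*p (A(p, C) = -4*p + p = -3*p)
9 - 8*(7 + Z)/(8 + A(5, 4)) = 9 - 8*(7 + 6)/(8 - 3*5) = 9 - 104/(8 - 15) = 9 - 104/(-7) = 9 - 104*(-1)/7 = 9 - 8*(-13/7) = 9 + 104/7 = 167/7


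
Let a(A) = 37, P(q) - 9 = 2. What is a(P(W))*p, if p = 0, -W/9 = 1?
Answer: 0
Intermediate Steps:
W = -9 (W = -9*1 = -9)
P(q) = 11 (P(q) = 9 + 2 = 11)
a(P(W))*p = 37*0 = 0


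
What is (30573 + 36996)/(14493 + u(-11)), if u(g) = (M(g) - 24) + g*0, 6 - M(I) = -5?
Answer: 67569/14480 ≈ 4.6664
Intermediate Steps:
M(I) = 11 (M(I) = 6 - 1*(-5) = 6 + 5 = 11)
u(g) = -13 (u(g) = (11 - 24) + g*0 = -13 + 0 = -13)
(30573 + 36996)/(14493 + u(-11)) = (30573 + 36996)/(14493 - 13) = 67569/14480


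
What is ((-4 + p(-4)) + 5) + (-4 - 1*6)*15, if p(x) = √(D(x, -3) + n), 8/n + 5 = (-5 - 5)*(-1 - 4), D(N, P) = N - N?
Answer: -149 + 2*√10/15 ≈ -148.58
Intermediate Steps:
D(N, P) = 0
n = 8/45 (n = 8/(-5 + (-5 - 5)*(-1 - 4)) = 8/(-5 - 10*(-5)) = 8/(-5 + 50) = 8/45 ≈ 0.17778)
p(x) = 2*√10/15 (p(x) = √(0 + 8/45) = √(8/45) = 2*√10/15)
((-4 + p(-4)) + 5) + (-4 - 1*6)*15 = ((-4 + 2*√10/15) + 5) + (-4 - 1*6)*15 = (1 + 2*√10/15) + (-4 - 6)*15 = (1 + 2*√10/15) - 10*15 = (1 + 2*√10/15) - 150 = -149 + 2*√10/15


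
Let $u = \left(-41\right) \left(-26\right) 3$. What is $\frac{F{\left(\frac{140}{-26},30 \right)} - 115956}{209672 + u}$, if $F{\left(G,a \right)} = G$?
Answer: $- \frac{753749}{1383655} \approx -0.54475$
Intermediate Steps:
$u = 3198$ ($u = 1066 \cdot 3 = 3198$)
$\frac{F{\left(\frac{140}{-26},30 \right)} - 115956}{209672 + u} = \frac{\frac{140}{-26} - 115956}{209672 + 3198} = \frac{140 \left(- \frac{1}{26}\right) - 115956}{212870} = \left(- \frac{70}{13} - 115956\right) \frac{1}{212870} = \left(- \frac{1507498}{13}\right) \frac{1}{212870} = - \frac{753749}{1383655}$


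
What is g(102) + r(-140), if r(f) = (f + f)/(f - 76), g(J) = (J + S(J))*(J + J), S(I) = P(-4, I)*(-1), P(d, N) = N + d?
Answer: 22067/27 ≈ 817.30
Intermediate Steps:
S(I) = 4 - I (S(I) = (I - 4)*(-1) = (-4 + I)*(-1) = 4 - I)
g(J) = 8*J (g(J) = (J + (4 - J))*(J + J) = 4*(2*J) = 8*J)
r(f) = 2*f/(-76 + f) (r(f) = (2*f)/(-76 + f) = 2*f/(-76 + f))
g(102) + r(-140) = 8*102 + 2*(-140)/(-76 - 140) = 816 + 2*(-140)/(-216) = 816 + 2*(-140)*(-1/216) = 816 + 35/27 = 22067/27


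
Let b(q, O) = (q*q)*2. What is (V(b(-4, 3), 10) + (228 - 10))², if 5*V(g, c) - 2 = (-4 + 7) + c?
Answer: 48841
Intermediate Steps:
b(q, O) = 2*q² (b(q, O) = q²*2 = 2*q²)
V(g, c) = 1 + c/5 (V(g, c) = ⅖ + ((-4 + 7) + c)/5 = ⅖ + (3 + c)/5 = ⅖ + (⅗ + c/5) = 1 + c/5)
(V(b(-4, 3), 10) + (228 - 10))² = ((1 + (⅕)*10) + (228 - 10))² = ((1 + 2) + 218)² = (3 + 218)² = 221² = 48841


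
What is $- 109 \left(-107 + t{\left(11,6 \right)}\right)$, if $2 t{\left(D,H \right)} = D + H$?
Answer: $\frac{21473}{2} \approx 10737.0$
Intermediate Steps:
$t{\left(D,H \right)} = \frac{D}{2} + \frac{H}{2}$ ($t{\left(D,H \right)} = \frac{D + H}{2} = \frac{D}{2} + \frac{H}{2}$)
$- 109 \left(-107 + t{\left(11,6 \right)}\right) = - 109 \left(-107 + \left(\frac{1}{2} \cdot 11 + \frac{1}{2} \cdot 6\right)\right) = - 109 \left(-107 + \left(\frac{11}{2} + 3\right)\right) = - 109 \left(-107 + \frac{17}{2}\right) = \left(-109\right) \left(- \frac{197}{2}\right) = \frac{21473}{2}$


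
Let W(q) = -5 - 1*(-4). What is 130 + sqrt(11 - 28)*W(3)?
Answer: 130 - I*sqrt(17) ≈ 130.0 - 4.1231*I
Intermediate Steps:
W(q) = -1 (W(q) = -5 + 4 = -1)
130 + sqrt(11 - 28)*W(3) = 130 + sqrt(11 - 28)*(-1) = 130 + sqrt(-17)*(-1) = 130 + (I*sqrt(17))*(-1) = 130 - I*sqrt(17)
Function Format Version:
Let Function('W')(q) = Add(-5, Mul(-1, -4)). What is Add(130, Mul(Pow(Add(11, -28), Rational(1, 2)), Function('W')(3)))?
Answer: Add(130, Mul(-1, I, Pow(17, Rational(1, 2)))) ≈ Add(130.00, Mul(-4.1231, I))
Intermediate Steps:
Function('W')(q) = -1 (Function('W')(q) = Add(-5, 4) = -1)
Add(130, Mul(Pow(Add(11, -28), Rational(1, 2)), Function('W')(3))) = Add(130, Mul(Pow(Add(11, -28), Rational(1, 2)), -1)) = Add(130, Mul(Pow(-17, Rational(1, 2)), -1)) = Add(130, Mul(Mul(I, Pow(17, Rational(1, 2))), -1)) = Add(130, Mul(-1, I, Pow(17, Rational(1, 2))))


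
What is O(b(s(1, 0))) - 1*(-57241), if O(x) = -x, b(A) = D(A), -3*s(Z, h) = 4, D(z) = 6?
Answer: 57235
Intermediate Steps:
s(Z, h) = -4/3 (s(Z, h) = -⅓*4 = -4/3)
b(A) = 6
O(b(s(1, 0))) - 1*(-57241) = -1*6 - 1*(-57241) = -6 + 57241 = 57235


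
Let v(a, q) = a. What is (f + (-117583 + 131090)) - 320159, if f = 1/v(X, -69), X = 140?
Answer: -42931279/140 ≈ -3.0665e+5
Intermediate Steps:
f = 1/140 ≈ 0.0071429
(f + (-117583 + 131090)) - 320159 = (1/140 + (-117583 + 131090)) - 320159 = (1/140 + 13507) - 320159 = 1890981/140 - 320159 = -42931279/140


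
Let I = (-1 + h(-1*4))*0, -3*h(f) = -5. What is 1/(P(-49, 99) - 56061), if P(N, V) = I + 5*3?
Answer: -1/56046 ≈ -1.7842e-5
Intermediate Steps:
h(f) = 5/3 (h(f) = -⅓*(-5) = 5/3)
I = 0 (I = (-1 + 5/3)*0 = (⅔)*0 = 0)
P(N, V) = 15 (P(N, V) = 0 + 5*3 = 0 + 15 = 15)
1/(P(-49, 99) - 56061) = 1/(15 - 56061) = 1/(-56046) = -1/56046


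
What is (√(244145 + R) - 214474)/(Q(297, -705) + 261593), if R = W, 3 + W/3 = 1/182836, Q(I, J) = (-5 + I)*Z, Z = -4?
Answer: -214474/260425 + 13*√12072815165039/23807532650 ≈ -0.82166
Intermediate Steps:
Q(I, J) = 20 - 4*I (Q(I, J) = (-5 + I)*(-4) = 20 - 4*I)
W = -1645521/182836 (W = -9 + 3/182836 = -1645521/182836 ≈ -9.0000)
R = -1645521/182836 ≈ -9.0000
(√(244145 + R) - 214474)/(Q(297, -705) + 261593) = (√(244145 - 1645521/182836) - 214474)/((20 - 4*297) + 261593) = (√(44636849699/182836) - 214474)/((20 - 1188) + 261593) = (13*√12072815165039/91418 - 214474)/(-1168 + 261593) = (-214474 + 13*√12072815165039/91418)/260425 = (-214474 + 13*√12072815165039/91418)*(1/260425) = -214474/260425 + 13*√12072815165039/23807532650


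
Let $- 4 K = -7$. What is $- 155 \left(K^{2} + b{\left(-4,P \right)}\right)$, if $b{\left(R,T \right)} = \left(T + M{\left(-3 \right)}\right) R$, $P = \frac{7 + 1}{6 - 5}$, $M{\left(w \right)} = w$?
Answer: $\frac{42005}{16} \approx 2625.3$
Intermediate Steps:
$K = \frac{7}{4}$ ($K = \left(- \frac{1}{4}\right) \left(-7\right) = \frac{7}{4} \approx 1.75$)
$P = 8$ ($P = \frac{8}{1} = 8 \cdot 1 = 8$)
$b{\left(R,T \right)} = R \left(-3 + T\right)$ ($b{\left(R,T \right)} = \left(T - 3\right) R = \left(-3 + T\right) R = R \left(-3 + T\right)$)
$- 155 \left(K^{2} + b{\left(-4,P \right)}\right) = - 155 \left(\left(\frac{7}{4}\right)^{2} - 4 \left(-3 + 8\right)\right) = - 155 \left(\frac{49}{16} - 20\right) = \left(-155\right) \left(- \frac{271}{16}\right) = \frac{42005}{16}$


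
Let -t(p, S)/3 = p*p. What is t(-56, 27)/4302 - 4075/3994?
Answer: -9184367/2863698 ≈ -3.2072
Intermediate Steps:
t(p, S) = -3*p**2 (t(p, S) = -3*p*p = -3*p**2)
t(-56, 27)/4302 - 4075/3994 = -3*(-56)**2/4302 - 4075/3994 = -3*3136*(1/4302) - 4075*1/3994 = -9408*1/4302 - 4075/3994 = -1568/717 - 4075/3994 = -9184367/2863698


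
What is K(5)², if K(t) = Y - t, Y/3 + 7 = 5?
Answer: 121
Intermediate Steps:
Y = -6 (Y = -21 + 3*5 = -21 + 15 = -6)
K(t) = -6 - t
K(5)² = (-6 - 1*5)² = (-6 - 5)² = (-11)² = 121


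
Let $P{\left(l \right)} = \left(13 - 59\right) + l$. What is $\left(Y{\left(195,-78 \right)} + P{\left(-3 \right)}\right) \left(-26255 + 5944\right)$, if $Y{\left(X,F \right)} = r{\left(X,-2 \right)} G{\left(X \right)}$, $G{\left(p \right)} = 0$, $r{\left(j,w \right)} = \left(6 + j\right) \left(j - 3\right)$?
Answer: $995239$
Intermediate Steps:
$r{\left(j,w \right)} = \left(-3 + j\right) \left(6 + j\right)$ ($r{\left(j,w \right)} = \left(6 + j\right) \left(-3 + j\right) = \left(-3 + j\right) \left(6 + j\right)$)
$Y{\left(X,F \right)} = 0$ ($Y{\left(X,F \right)} = \left(-18 + X^{2} + 3 X\right) 0 = 0$)
$P{\left(l \right)} = -46 + l$
$\left(Y{\left(195,-78 \right)} + P{\left(-3 \right)}\right) \left(-26255 + 5944\right) = \left(0 - 49\right) \left(-26255 + 5944\right) = \left(0 - 49\right) \left(-20311\right) = \left(-49\right) \left(-20311\right) = 995239$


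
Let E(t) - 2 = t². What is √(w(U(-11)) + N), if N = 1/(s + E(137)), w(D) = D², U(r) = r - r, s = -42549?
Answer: I*√2642/7926 ≈ 0.006485*I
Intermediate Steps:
E(t) = 2 + t²
U(r) = 0
N = -1/23778 (N = 1/(-42549 + (2 + 137²)) = 1/(-42549 + (2 + 18769)) = 1/(-42549 + 18771) = 1/(-23778) = -1/23778 ≈ -4.2056e-5)
√(w(U(-11)) + N) = √(0² - 1/23778) = √(0 - 1/23778) = √(-1/23778) = I*√2642/7926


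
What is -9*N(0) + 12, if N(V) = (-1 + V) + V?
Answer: 21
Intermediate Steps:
N(V) = -1 + 2*V
-9*N(0) + 12 = -9*(-1 + 2*0) + 12 = -9*(-1 + 0) + 12 = -9*(-1) + 12 = 9 + 12 = 21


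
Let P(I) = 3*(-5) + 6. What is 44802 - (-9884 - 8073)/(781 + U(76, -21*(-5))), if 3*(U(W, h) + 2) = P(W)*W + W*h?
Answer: 143877179/3211 ≈ 44808.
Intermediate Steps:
P(I) = -9 (P(I) = -15 + 6 = -9)
U(W, h) = -2 - 3*W + W*h/3 (U(W, h) = -2 + (-9*W + W*h)/3 = -2 + (-3*W + W*h/3) = -2 - 3*W + W*h/3)
44802 - (-9884 - 8073)/(781 + U(76, -21*(-5))) = 44802 - (-9884 - 8073)/(781 + (-2 - 3*76 + (⅓)*76*(-21*(-5)))) = 44802 - (-17957)/(781 + (-2 - 228 + (⅓)*76*105)) = 44802 - (-17957)/(781 + (-2 - 228 + 2660)) = 44802 - (-17957)/(781 + 2430) = 44802 - (-17957)/3211 = 44802 - 1*(-17957/3211) = 44802 + 17957/3211 = 143877179/3211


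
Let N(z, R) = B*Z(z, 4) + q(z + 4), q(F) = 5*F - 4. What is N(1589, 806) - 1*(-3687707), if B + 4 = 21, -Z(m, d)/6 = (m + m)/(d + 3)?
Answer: 3649360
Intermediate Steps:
Z(m, d) = -12*m/(3 + d) (Z(m, d) = -6*(m + m)/(d + 3) = -6*2*m/(3 + d) = -12*m/(3 + d))
q(F) = -4 + 5*F
B = 17 (B = -4 + 21 = 17)
N(z, R) = 16 - 169*z/7 (N(z, R) = 17*(-12*z/(3 + 4)) + (-4 + 5*(z + 4)) = 17*(-12*z/7) + (-4 + 5*(4 + z)) = 17*(-12*z*⅐) + (-4 + (20 + 5*z)) = 17*(-12*z/7) + (16 + 5*z) = -204*z/7 + (16 + 5*z) = 16 - 169*z/7)
N(1589, 806) - 1*(-3687707) = (16 - 169/7*1589) - 1*(-3687707) = (16 - 38363) + 3687707 = -38347 + 3687707 = 3649360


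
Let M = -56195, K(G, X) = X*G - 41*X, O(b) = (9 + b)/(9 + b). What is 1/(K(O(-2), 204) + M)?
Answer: -1/64355 ≈ -1.5539e-5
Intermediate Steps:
O(b) = 1
K(G, X) = -41*X + G*X (K(G, X) = G*X - 41*X = -41*X + G*X)
1/(K(O(-2), 204) + M) = 1/(204*(-41 + 1) - 56195) = 1/(204*(-40) - 56195) = 1/(-8160 - 56195) = 1/(-64355) = -1/64355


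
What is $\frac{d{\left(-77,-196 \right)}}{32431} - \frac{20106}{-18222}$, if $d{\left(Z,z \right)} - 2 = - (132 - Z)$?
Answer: $\frac{108047622}{98492947} \approx 1.097$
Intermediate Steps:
$d{\left(Z,z \right)} = -130 + Z$ ($d{\left(Z,z \right)} = 2 - \left(132 - Z\right) = 2 + \left(-132 + Z\right) = -130 + Z$)
$\frac{d{\left(-77,-196 \right)}}{32431} - \frac{20106}{-18222} = \frac{-130 - 77}{32431} - \frac{20106}{-18222} = \left(-207\right) \frac{1}{32431} - - \frac{3351}{3037} = - \frac{207}{32431} + \frac{3351}{3037} = \frac{108047622}{98492947}$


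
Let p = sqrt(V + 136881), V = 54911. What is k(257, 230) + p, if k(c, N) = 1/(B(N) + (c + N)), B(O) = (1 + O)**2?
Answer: 1/53848 + 4*sqrt(11987) ≈ 437.94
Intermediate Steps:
p = 4*sqrt(11987) (p = sqrt(54911 + 136881) = sqrt(191792) = 4*sqrt(11987) ≈ 437.94)
k(c, N) = 1/(N + c + (1 + N)**2) (k(c, N) = 1/((1 + N)**2 + (c + N)) = 1/((1 + N)**2 + (N + c)) = 1/(N + c + (1 + N)**2))
k(257, 230) + p = 1/(230 + 257 + (1 + 230)**2) + 4*sqrt(11987) = 1/(230 + 257 + 231**2) + 4*sqrt(11987) = 1/(230 + 257 + 53361) + 4*sqrt(11987) = 1/53848 + 4*sqrt(11987)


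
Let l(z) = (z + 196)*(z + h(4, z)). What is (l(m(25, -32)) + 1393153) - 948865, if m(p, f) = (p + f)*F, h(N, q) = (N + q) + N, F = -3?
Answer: 455138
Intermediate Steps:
h(N, q) = q + 2*N
m(p, f) = -3*f - 3*p (m(p, f) = (p + f)*(-3) = (f + p)*(-3) = -3*f - 3*p)
l(z) = (8 + 2*z)*(196 + z) (l(z) = (z + 196)*(z + (z + 2*4)) = (196 + z)*(z + (z + 8)) = (196 + z)*(z + (8 + z)) = (196 + z)*(8 + 2*z) = (8 + 2*z)*(196 + z))
(l(m(25, -32)) + 1393153) - 948865 = ((1568 + 2*(-3*(-32) - 3*25)² + 400*(-3*(-32) - 3*25)) + 1393153) - 948865 = ((1568 + 2*(96 - 75)² + 400*(96 - 75)) + 1393153) - 948865 = ((1568 + 2*21² + 400*21) + 1393153) - 948865 = ((1568 + 2*441 + 8400) + 1393153) - 948865 = ((1568 + 882 + 8400) + 1393153) - 948865 = (10850 + 1393153) - 948865 = 1404003 - 948865 = 455138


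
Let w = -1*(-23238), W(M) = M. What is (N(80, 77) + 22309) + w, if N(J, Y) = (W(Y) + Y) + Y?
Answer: 45778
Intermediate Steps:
w = 23238
N(J, Y) = 3*Y (N(J, Y) = (Y + Y) + Y = 2*Y + Y = 3*Y)
(N(80, 77) + 22309) + w = (3*77 + 22309) + 23238 = (231 + 22309) + 23238 = 22540 + 23238 = 45778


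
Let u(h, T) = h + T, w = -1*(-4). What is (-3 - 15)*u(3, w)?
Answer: -126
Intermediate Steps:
w = 4
u(h, T) = T + h
(-3 - 15)*u(3, w) = (-3 - 15)*(4 + 3) = -18*7 = -126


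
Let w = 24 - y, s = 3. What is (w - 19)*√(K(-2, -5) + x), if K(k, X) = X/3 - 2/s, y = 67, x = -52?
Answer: -62*I*√489/3 ≈ -457.01*I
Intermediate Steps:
K(k, X) = -⅔ + X/3 (K(k, X) = X/3 - 2/3 = X*(⅓) - 2*⅓ = X/3 - ⅔ = -⅔ + X/3)
w = -43 (w = 24 - 1*67 = 24 - 67 = -43)
(w - 19)*√(K(-2, -5) + x) = (-43 - 19)*√((-⅔ + (⅓)*(-5)) - 52) = -62*√((-⅔ - 5/3) - 52) = -62*√(-7/3 - 52) = -62*I*√489/3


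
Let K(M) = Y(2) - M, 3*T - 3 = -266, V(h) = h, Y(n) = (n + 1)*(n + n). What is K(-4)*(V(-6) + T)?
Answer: -4496/3 ≈ -1498.7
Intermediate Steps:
Y(n) = 2*n*(1 + n) (Y(n) = (1 + n)*(2*n) = 2*n*(1 + n))
T = -263/3 (T = 1 + (⅓)*(-266) = 1 - 266/3 = -263/3 ≈ -87.667)
K(M) = 12 - M (K(M) = 2*2*(1 + 2) - M = 2*2*3 - M = 12 - M)
K(-4)*(V(-6) + T) = (12 - 1*(-4))*(-6 - 263/3) = (12 + 4)*(-281/3) = 16*(-281/3) = -4496/3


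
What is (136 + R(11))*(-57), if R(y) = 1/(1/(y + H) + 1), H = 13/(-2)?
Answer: -85785/11 ≈ -7798.6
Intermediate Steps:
H = -13/2 (H = 13*(-1/2) = -13/2 ≈ -6.5000)
R(y) = 1/(1 + 1/(-13/2 + y)) (R(y) = 1/(1/(y - 13/2) + 1) = 1/(1/(-13/2 + y) + 1) = 1/(1 + 1/(-13/2 + y)))
(136 + R(11))*(-57) = (136 + (-13 + 2*11)/(-11 + 2*11))*(-57) = (136 + (-13 + 22)/(-11 + 22))*(-57) = (136 + 9/11)*(-57) = (1505/11)*(-57) = -85785/11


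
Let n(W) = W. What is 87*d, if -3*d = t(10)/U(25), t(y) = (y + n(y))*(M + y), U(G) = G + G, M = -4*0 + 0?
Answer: -116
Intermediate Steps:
M = 0 (M = 0 + 0 = 0)
U(G) = 2*G
t(y) = 2*y² (t(y) = (y + y)*(0 + y) = (2*y)*y = 2*y²)
d = -4/3 (d = -2*10²/(3*(2*25)) = -2*100/(3*50) = -200/(3*50) = -⅓*4 = -4/3 ≈ -1.3333)
87*d = 87*(-4/3) = -116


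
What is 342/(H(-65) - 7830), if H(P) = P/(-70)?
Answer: -4788/109607 ≈ -0.043683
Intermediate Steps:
H(P) = -P/70 (H(P) = P*(-1/70) = -P/70)
342/(H(-65) - 7830) = 342/(-1/70*(-65) - 7830) = 342/(13/14 - 7830) = 342/(-109607/14) = -14/109607*342 = -4788/109607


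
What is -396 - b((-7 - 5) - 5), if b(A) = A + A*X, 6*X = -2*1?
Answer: -1154/3 ≈ -384.67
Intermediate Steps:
X = -⅓ (X = (-2*1)/6 = (⅙)*(-2) = -⅓ ≈ -0.33333)
b(A) = 2*A/3 (b(A) = A + A*(-⅓) = A - A/3 = 2*A/3)
-396 - b((-7 - 5) - 5) = -396 - 2*((-7 - 5) - 5)/3 = -396 - 2*(-12 - 5)/3 = -396 - 2*(-17)/3 = -396 - 1*(-34/3) = -396 + 34/3 = -1154/3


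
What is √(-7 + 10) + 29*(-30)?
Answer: -870 + √3 ≈ -868.27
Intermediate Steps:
√(-7 + 10) + 29*(-30) = √3 - 870 = -870 + √3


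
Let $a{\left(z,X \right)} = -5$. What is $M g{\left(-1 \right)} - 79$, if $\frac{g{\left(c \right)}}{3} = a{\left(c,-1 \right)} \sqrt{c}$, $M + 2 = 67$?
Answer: $-79 - 975 i \approx -79.0 - 975.0 i$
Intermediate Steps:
$M = 65$ ($M = -2 + 67 = 65$)
$g{\left(c \right)} = - 15 \sqrt{c}$ ($g{\left(c \right)} = 3 \left(- 5 \sqrt{c}\right) = - 15 \sqrt{c}$)
$M g{\left(-1 \right)} - 79 = 65 \left(- 15 \sqrt{-1}\right) - 79 = 65 \left(- 15 i\right) - 79 = - 975 i - 79 = -79 - 975 i$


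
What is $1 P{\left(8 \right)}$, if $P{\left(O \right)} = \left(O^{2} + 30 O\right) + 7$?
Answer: $311$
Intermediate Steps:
$P{\left(O \right)} = 7 + O^{2} + 30 O$
$1 P{\left(8 \right)} = 1 \left(7 + 8^{2} + 30 \cdot 8\right) = 1 \left(7 + 64 + 240\right) = 1 \cdot 311 = 311$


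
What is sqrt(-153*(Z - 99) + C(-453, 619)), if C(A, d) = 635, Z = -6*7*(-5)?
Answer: 2*I*sqrt(4087) ≈ 127.86*I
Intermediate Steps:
Z = 210 (Z = -42*(-5) = 210)
sqrt(-153*(Z - 99) + C(-453, 619)) = sqrt(-153*(210 - 99) + 635) = sqrt(-153*111 + 635) = sqrt(-16983 + 635) = sqrt(-16348) = 2*I*sqrt(4087)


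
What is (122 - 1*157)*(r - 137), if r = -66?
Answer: 7105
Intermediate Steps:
(122 - 1*157)*(r - 137) = (122 - 1*157)*(-66 - 137) = (122 - 157)*(-203) = -35*(-203) = 7105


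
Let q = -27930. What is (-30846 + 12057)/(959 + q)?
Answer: 18789/26971 ≈ 0.69664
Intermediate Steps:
(-30846 + 12057)/(959 + q) = (-30846 + 12057)/(959 - 27930) = -18789/(-26971) = -18789*(-1/26971) = 18789/26971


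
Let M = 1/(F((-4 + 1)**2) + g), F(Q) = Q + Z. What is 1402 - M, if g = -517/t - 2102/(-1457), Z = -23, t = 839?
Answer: 22578487849/16103613 ≈ 1402.1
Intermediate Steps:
g = 1010309/1222423 (g = -517/839 - 2102/(-1457) = -517*1/839 - 2102*(-1/1457) = -517/839 + 2102/1457 = 1010309/1222423 ≈ 0.82648)
F(Q) = -23 + Q (F(Q) = Q - 23 = -23 + Q)
M = -1222423/16103613 (M = 1/((-23 + (-4 + 1)**2) + 1010309/1222423) = 1/((-23 + (-3)**2) + 1010309/1222423) = 1/((-23 + 9) + 1010309/1222423) = 1/(-14 + 1010309/1222423) = 1/(-16103613/1222423) = -1222423/16103613 ≈ -0.075910)
1402 - M = 1402 - 1*(-1222423/16103613) = 1402 + 1222423/16103613 = 22578487849/16103613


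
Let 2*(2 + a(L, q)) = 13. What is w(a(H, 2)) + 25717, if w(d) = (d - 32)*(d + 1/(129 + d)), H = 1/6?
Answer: 27333371/1068 ≈ 25593.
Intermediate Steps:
H = 1/6 ≈ 0.16667
a(L, q) = 9/2 (a(L, q) = -2 + (1/2)*13 = -2 + 13/2 = 9/2)
w(d) = (-32 + d)*(d + 1/(129 + d))
w(a(H, 2)) + 25717 = (-32 + (9/2)**3 - 4127*9/2 + 97*(9/2)**2)/(129 + 9/2) + 25717 = (-32 + 729/8 - 37143/2 + 97*(81/4))/(267/2) + 25717 = 2*(-32 + 729/8 - 37143/2 + 7857/4)/267 + 25717 = (2/267)*(-132385/8) + 25717 = -132385/1068 + 25717 = 27333371/1068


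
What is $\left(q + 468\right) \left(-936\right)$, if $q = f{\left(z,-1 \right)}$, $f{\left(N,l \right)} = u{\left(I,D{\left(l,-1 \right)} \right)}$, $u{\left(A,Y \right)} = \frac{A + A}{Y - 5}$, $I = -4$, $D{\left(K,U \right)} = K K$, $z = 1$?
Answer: $-439920$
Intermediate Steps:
$D{\left(K,U \right)} = K^{2}$
$u{\left(A,Y \right)} = \frac{2 A}{-5 + Y}$
$f{\left(N,l \right)} = - \frac{8}{-5 + l^{2}}$ ($f{\left(N,l \right)} = 2 \left(-4\right) \frac{1}{-5 + l^{2}} = - \frac{8}{-5 + l^{2}}$)
$q = 2$ ($q = - \frac{8}{-5 + \left(-1\right)^{2}} = - \frac{8}{-5 + 1} = - \frac{8}{-4} = \left(-8\right) \left(- \frac{1}{4}\right) = 2$)
$\left(q + 468\right) \left(-936\right) = \left(2 + 468\right) \left(-936\right) = 470 \left(-936\right) = -439920$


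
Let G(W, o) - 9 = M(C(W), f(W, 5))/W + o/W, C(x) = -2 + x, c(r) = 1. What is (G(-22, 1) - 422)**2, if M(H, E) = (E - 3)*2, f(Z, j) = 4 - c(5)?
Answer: 82573569/484 ≈ 1.7061e+5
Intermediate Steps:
f(Z, j) = 3 (f(Z, j) = 4 - 1*1 = 4 - 1 = 3)
M(H, E) = -6 + 2*E (M(H, E) = (-3 + E)*2 = -6 + 2*E)
G(W, o) = 9 + o/W (G(W, o) = 9 + ((-6 + 2*3)/W + o/W) = 9 + ((-6 + 6)/W + o/W) = 9 + (0/W + o/W) = 9 + (0 + o/W) = 9 + o/W)
(G(-22, 1) - 422)**2 = ((9 + 1/(-22)) - 422)**2 = ((9 + 1*(-1/22)) - 422)**2 = ((9 - 1/22) - 422)**2 = (197/22 - 422)**2 = (-9087/22)**2 = 82573569/484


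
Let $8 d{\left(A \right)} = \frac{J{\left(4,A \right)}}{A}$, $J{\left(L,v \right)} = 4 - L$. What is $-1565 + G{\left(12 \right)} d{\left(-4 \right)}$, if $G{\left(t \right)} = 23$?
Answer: $-1565$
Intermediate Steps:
$d{\left(A \right)} = 0$ ($d{\left(A \right)} = \frac{\left(4 - 4\right) \frac{1}{A}}{8} = \frac{0 \frac{1}{A}}{8} = \frac{1}{8} \cdot 0 = 0$)
$-1565 + G{\left(12 \right)} d{\left(-4 \right)} = -1565 + 23 \cdot 0 = -1565 + 0 = -1565$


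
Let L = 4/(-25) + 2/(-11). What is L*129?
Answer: -12126/275 ≈ -44.095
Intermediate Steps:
L = -94/275 (L = 4*(-1/25) + 2*(-1/11) = -4/25 - 2/11 = -94/275 ≈ -0.34182)
L*129 = -94/275*129 = -12126/275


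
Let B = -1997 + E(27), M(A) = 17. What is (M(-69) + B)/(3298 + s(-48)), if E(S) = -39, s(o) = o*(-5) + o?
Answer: -2019/3490 ≈ -0.57851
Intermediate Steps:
s(o) = -4*o (s(o) = -5*o + o = -4*o)
B = -2036 (B = -1997 - 39 = -2036)
(M(-69) + B)/(3298 + s(-48)) = (17 - 2036)/(3298 - 4*(-48)) = -2019/(3298 + 192) = -2019/3490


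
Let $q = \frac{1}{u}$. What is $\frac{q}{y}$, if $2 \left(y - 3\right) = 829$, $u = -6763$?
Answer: $- \frac{2}{5647105} \approx -3.5416 \cdot 10^{-7}$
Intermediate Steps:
$y = \frac{835}{2}$ ($y = 3 + \frac{1}{2} \cdot 829 = 3 + \frac{829}{2} = \frac{835}{2} \approx 417.5$)
$q = - \frac{1}{6763}$ ($q = \frac{1}{-6763} = - \frac{1}{6763} \approx -0.00014786$)
$\frac{q}{y} = - \frac{1}{6763 \cdot \frac{835}{2}} = \left(- \frac{1}{6763}\right) \frac{2}{835} = - \frac{2}{5647105}$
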